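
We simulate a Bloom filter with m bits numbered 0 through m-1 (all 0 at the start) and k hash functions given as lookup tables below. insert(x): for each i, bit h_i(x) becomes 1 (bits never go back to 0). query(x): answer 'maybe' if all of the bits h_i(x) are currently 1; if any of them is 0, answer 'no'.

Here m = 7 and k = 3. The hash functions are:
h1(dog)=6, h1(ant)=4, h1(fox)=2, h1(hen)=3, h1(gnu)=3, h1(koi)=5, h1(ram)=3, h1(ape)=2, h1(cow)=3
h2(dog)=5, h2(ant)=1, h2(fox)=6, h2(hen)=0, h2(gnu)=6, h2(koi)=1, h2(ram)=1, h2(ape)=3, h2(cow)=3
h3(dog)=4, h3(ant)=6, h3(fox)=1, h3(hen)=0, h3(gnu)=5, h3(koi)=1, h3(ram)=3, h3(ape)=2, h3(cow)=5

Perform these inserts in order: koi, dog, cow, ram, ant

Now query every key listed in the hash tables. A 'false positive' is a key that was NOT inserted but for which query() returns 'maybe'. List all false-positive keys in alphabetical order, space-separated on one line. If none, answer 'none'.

Start: bits=0000000
After insert 'koi': sets bits 1 5 -> bits=0100010
After insert 'dog': sets bits 4 5 6 -> bits=0100111
After insert 'cow': sets bits 3 5 -> bits=0101111
After insert 'ram': sets bits 1 3 -> bits=0101111
After insert 'ant': sets bits 1 4 6 -> bits=0101111
Not inserted: ape fox gnu hen — query each against bits=0101111:
query ape: checks bit2=0, bit3=1 (has a 0) -> no => not a false positive
query fox: checks bit1=1, bit2=0, bit6=1 (has a 0) -> no => not a false positive
query gnu: checks bit3=1, bit5=1, bit6=1 (all 1) -> maybe => FALSE POSITIVE
query hen: checks bit0=0, bit3=1 (has a 0) -> no => not a false positive
False positives (alphabetical): gnu

Answer: gnu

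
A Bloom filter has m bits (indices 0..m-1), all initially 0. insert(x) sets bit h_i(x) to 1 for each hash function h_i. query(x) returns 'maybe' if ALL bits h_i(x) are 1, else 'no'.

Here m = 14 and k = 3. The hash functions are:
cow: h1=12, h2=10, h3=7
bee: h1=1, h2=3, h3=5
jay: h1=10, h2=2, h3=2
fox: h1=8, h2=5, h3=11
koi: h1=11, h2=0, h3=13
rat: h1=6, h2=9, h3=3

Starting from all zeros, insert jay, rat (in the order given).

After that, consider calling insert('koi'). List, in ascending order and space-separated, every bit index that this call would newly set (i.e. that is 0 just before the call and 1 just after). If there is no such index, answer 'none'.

Start: bits=00000000000000
After insert 'jay': sets bits 2 10 -> bits=00100000001000
After insert 'rat': sets bits 3 6 9 -> bits=00110010011000
insert 'koi' would touch bits 0 11 13; currently bit0=0, bit11=0, bit13=0
Bits that are 0 among those (would change 0->1): 0 11 13

Answer: 0 11 13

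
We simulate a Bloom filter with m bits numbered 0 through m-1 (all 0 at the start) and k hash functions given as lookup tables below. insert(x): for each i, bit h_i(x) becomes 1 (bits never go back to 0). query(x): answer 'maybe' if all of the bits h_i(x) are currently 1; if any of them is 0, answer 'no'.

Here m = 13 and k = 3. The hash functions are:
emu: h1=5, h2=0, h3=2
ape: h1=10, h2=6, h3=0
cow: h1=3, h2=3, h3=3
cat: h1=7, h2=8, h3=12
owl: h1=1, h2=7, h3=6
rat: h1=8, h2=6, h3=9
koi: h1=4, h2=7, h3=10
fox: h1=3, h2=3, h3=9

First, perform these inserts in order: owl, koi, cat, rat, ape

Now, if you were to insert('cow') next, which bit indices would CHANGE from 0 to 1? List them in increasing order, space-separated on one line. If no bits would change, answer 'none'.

Answer: 3

Derivation:
Start: bits=0000000000000
After insert 'owl': sets bits 1 6 7 -> bits=0100001100000
After insert 'koi': sets bits 4 7 10 -> bits=0100101100100
After insert 'cat': sets bits 7 8 12 -> bits=0100101110101
After insert 'rat': sets bits 6 8 9 -> bits=0100101111101
After insert 'ape': sets bits 0 6 10 -> bits=1100101111101
insert 'cow' would touch bits 3; currently bit3=0
Bits that are 0 among those (would change 0->1): 3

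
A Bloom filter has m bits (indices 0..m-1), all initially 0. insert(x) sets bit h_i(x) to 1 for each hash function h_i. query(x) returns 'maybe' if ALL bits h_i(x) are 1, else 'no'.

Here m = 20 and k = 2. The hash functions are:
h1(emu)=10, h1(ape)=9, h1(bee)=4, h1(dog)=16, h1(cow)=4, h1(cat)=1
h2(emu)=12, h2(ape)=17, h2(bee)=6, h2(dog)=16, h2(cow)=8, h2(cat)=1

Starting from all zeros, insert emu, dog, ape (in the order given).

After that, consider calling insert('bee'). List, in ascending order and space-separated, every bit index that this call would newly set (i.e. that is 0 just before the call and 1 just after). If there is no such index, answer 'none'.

Answer: 4 6

Derivation:
Start: bits=00000000000000000000
After insert 'emu': sets bits 10 12 -> bits=00000000001010000000
After insert 'dog': sets bits 16 -> bits=00000000001010001000
After insert 'ape': sets bits 9 17 -> bits=00000000011010001100
insert 'bee' would touch bits 4 6; currently bit4=0, bit6=0
Bits that are 0 among those (would change 0->1): 4 6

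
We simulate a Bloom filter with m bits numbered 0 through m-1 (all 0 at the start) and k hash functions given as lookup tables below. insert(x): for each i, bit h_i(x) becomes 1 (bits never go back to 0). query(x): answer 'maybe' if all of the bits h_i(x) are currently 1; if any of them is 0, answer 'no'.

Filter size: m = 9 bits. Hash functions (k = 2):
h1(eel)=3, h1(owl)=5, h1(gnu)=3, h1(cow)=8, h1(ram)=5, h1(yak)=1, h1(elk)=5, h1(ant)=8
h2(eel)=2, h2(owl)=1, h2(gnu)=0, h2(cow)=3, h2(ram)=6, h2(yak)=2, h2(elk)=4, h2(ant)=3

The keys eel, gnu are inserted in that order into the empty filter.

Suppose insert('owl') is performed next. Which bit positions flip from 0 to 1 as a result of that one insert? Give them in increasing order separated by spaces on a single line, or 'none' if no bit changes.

Answer: 1 5

Derivation:
Start: bits=000000000
After insert 'eel': sets bits 2 3 -> bits=001100000
After insert 'gnu': sets bits 0 3 -> bits=101100000
insert 'owl' would touch bits 1 5; currently bit1=0, bit5=0
Bits that are 0 among those (would change 0->1): 1 5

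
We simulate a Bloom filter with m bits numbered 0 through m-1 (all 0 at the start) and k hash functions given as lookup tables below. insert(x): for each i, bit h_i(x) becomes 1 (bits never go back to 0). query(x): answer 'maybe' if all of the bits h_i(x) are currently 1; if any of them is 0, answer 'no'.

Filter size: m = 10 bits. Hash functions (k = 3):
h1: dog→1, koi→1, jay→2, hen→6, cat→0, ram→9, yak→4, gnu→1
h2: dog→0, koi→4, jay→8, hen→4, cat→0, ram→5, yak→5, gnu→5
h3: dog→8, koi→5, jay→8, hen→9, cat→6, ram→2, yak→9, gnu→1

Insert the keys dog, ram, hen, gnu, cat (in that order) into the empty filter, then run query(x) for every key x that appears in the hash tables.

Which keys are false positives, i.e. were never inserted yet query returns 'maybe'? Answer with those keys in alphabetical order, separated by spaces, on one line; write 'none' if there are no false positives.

Answer: jay koi yak

Derivation:
Start: bits=0000000000
After insert 'dog': sets bits 0 1 8 -> bits=1100000010
After insert 'ram': sets bits 2 5 9 -> bits=1110010011
After insert 'hen': sets bits 4 6 9 -> bits=1110111011
After insert 'gnu': sets bits 1 5 -> bits=1110111011
After insert 'cat': sets bits 0 6 -> bits=1110111011
Not inserted: jay koi yak — query each against bits=1110111011:
query jay: checks bit2=1, bit8=1 (all 1) -> maybe => FALSE POSITIVE
query koi: checks bit1=1, bit4=1, bit5=1 (all 1) -> maybe => FALSE POSITIVE
query yak: checks bit4=1, bit5=1, bit9=1 (all 1) -> maybe => FALSE POSITIVE
False positives (alphabetical): jay koi yak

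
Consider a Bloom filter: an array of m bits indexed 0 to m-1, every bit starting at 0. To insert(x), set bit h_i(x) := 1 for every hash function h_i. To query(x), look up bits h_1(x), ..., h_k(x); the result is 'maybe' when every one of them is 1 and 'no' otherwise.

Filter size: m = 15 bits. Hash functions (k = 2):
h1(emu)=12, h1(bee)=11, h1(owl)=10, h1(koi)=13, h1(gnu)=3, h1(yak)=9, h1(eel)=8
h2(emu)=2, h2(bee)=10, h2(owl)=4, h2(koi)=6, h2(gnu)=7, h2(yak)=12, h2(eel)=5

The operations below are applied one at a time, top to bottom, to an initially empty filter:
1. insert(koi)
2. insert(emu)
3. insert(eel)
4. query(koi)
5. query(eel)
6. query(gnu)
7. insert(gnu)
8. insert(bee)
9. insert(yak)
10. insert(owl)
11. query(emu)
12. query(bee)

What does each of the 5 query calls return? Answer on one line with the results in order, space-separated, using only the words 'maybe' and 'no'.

Answer: maybe maybe no maybe maybe

Derivation:
Start: bits=000000000000000
Op 1: insert koi -> sets bits 6 13 -> bits=000000100000010
Op 2: insert emu -> sets bits 2 12 -> bits=001000100000110
Op 3: insert eel -> sets bits 5 8 -> bits=001001101000110
Op 4: query koi -> checks bit6=1, bit13=1 (all 1) -> maybe
Op 5: query eel -> checks bit5=1, bit8=1 (all 1) -> maybe
Op 6: query gnu -> checks bit3=0, bit7=0 (has a 0) -> no
Op 7: insert gnu -> sets bits 3 7 -> bits=001101111000110
Op 8: insert bee -> sets bits 10 11 -> bits=001101111011110
Op 9: insert yak -> sets bits 9 12 -> bits=001101111111110
Op 10: insert owl -> sets bits 4 10 -> bits=001111111111110
Op 11: query emu -> checks bit2=1, bit12=1 (all 1) -> maybe
Op 12: query bee -> checks bit10=1, bit11=1 (all 1) -> maybe
Query results in order: maybe maybe no maybe maybe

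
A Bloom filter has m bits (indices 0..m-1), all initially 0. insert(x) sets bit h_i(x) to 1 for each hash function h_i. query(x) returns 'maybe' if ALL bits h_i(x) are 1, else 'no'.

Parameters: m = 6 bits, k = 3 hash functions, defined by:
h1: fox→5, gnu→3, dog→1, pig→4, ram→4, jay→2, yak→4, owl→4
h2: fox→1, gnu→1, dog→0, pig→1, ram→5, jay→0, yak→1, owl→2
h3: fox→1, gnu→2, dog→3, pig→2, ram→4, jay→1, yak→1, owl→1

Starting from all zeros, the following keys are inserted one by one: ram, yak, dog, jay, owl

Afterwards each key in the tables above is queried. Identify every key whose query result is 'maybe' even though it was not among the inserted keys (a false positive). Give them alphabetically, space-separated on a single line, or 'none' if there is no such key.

Start: bits=000000
After insert 'ram': sets bits 4 5 -> bits=000011
After insert 'yak': sets bits 1 4 -> bits=010011
After insert 'dog': sets bits 0 1 3 -> bits=110111
After insert 'jay': sets bits 0 1 2 -> bits=111111
After insert 'owl': sets bits 1 2 4 -> bits=111111
Not inserted: fox gnu pig — query each against bits=111111:
query fox: checks bit1=1, bit5=1 (all 1) -> maybe => FALSE POSITIVE
query gnu: checks bit1=1, bit2=1, bit3=1 (all 1) -> maybe => FALSE POSITIVE
query pig: checks bit1=1, bit2=1, bit4=1 (all 1) -> maybe => FALSE POSITIVE
False positives (alphabetical): fox gnu pig

Answer: fox gnu pig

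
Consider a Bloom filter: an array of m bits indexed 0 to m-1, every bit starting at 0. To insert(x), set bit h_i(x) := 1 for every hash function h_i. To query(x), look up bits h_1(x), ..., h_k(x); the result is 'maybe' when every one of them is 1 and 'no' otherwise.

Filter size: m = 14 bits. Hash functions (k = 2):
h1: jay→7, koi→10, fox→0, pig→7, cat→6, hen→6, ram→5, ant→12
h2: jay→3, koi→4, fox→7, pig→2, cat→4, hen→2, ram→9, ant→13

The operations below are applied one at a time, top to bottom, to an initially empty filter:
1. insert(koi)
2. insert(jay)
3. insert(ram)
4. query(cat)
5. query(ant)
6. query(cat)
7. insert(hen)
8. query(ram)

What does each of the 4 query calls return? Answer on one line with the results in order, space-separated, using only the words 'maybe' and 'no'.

Start: bits=00000000000000
Op 1: insert koi -> sets bits 4 10 -> bits=00001000001000
Op 2: insert jay -> sets bits 3 7 -> bits=00011001001000
Op 3: insert ram -> sets bits 5 9 -> bits=00011101011000
Op 4: query cat -> checks bit4=1, bit6=0 (has a 0) -> no
Op 5: query ant -> checks bit12=0, bit13=0 (has a 0) -> no
Op 6: query cat -> checks bit4=1, bit6=0 (has a 0) -> no
Op 7: insert hen -> sets bits 2 6 -> bits=00111111011000
Op 8: query ram -> checks bit5=1, bit9=1 (all 1) -> maybe
Query results in order: no no no maybe

Answer: no no no maybe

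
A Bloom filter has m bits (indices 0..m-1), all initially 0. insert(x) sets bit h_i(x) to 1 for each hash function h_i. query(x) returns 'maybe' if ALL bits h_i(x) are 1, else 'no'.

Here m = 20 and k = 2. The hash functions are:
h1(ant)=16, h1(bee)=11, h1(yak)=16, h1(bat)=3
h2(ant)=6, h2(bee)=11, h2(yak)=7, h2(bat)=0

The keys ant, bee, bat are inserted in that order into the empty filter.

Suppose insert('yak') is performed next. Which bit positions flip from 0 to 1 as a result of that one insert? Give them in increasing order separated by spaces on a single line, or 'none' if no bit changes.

Answer: 7

Derivation:
Start: bits=00000000000000000000
After insert 'ant': sets bits 6 16 -> bits=00000010000000001000
After insert 'bee': sets bits 11 -> bits=00000010000100001000
After insert 'bat': sets bits 0 3 -> bits=10010010000100001000
insert 'yak' would touch bits 7 16; currently bit7=0, bit16=1
Bits that are 0 among those (would change 0->1): 7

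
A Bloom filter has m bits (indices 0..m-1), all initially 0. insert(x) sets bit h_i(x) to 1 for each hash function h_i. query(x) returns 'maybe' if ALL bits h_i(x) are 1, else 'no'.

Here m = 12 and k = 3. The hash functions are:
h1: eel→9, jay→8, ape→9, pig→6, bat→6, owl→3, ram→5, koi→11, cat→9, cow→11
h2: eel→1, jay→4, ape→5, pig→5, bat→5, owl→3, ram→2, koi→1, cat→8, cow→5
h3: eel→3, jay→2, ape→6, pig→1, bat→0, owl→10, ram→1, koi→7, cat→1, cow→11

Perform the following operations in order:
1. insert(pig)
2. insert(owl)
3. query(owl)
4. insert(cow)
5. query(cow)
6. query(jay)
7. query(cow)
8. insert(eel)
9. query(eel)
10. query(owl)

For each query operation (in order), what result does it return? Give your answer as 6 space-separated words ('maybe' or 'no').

Start: bits=000000000000
Op 1: insert pig -> sets bits 1 5 6 -> bits=010001100000
Op 2: insert owl -> sets bits 3 10 -> bits=010101100010
Op 3: query owl -> checks bit3=1, bit10=1 (all 1) -> maybe
Op 4: insert cow -> sets bits 5 11 -> bits=010101100011
Op 5: query cow -> checks bit5=1, bit11=1 (all 1) -> maybe
Op 6: query jay -> checks bit2=0, bit4=0, bit8=0 (has a 0) -> no
Op 7: query cow -> checks bit5=1, bit11=1 (all 1) -> maybe
Op 8: insert eel -> sets bits 1 3 9 -> bits=010101100111
Op 9: query eel -> checks bit1=1, bit3=1, bit9=1 (all 1) -> maybe
Op 10: query owl -> checks bit3=1, bit10=1 (all 1) -> maybe
Query results in order: maybe maybe no maybe maybe maybe

Answer: maybe maybe no maybe maybe maybe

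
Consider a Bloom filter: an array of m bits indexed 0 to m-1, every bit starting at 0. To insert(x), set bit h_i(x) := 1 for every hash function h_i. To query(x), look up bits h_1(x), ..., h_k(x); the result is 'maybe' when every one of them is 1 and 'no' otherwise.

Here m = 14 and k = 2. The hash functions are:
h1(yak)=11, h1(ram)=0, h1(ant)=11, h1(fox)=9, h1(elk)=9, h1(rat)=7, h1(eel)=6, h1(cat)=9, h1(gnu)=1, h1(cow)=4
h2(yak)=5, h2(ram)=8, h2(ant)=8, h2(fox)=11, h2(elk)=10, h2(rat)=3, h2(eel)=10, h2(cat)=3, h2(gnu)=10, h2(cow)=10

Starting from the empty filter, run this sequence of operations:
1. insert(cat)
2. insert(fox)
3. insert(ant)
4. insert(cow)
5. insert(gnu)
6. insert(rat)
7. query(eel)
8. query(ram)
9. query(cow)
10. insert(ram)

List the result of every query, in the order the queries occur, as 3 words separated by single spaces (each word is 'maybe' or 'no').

Start: bits=00000000000000
Op 1: insert cat -> sets bits 3 9 -> bits=00010000010000
Op 2: insert fox -> sets bits 9 11 -> bits=00010000010100
Op 3: insert ant -> sets bits 8 11 -> bits=00010000110100
Op 4: insert cow -> sets bits 4 10 -> bits=00011000111100
Op 5: insert gnu -> sets bits 1 10 -> bits=01011000111100
Op 6: insert rat -> sets bits 3 7 -> bits=01011001111100
Op 7: query eel -> checks bit6=0, bit10=1 (has a 0) -> no
Op 8: query ram -> checks bit0=0, bit8=1 (has a 0) -> no
Op 9: query cow -> checks bit4=1, bit10=1 (all 1) -> maybe
Op 10: insert ram -> sets bits 0 8 -> bits=11011001111100
Query results in order: no no maybe

Answer: no no maybe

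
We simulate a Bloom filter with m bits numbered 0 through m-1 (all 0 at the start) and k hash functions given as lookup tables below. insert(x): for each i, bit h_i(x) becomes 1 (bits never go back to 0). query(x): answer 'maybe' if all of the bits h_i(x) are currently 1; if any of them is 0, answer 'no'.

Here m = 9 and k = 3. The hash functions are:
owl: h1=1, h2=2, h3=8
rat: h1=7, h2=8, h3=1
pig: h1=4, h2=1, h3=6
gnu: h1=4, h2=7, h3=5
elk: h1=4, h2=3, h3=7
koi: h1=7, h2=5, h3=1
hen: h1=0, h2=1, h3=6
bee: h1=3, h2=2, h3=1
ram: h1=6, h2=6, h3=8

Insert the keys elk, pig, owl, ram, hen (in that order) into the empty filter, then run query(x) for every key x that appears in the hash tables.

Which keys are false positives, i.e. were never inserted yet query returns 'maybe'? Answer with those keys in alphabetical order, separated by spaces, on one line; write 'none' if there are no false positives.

Start: bits=000000000
After insert 'elk': sets bits 3 4 7 -> bits=000110010
After insert 'pig': sets bits 1 4 6 -> bits=010110110
After insert 'owl': sets bits 1 2 8 -> bits=011110111
After insert 'ram': sets bits 6 8 -> bits=011110111
After insert 'hen': sets bits 0 1 6 -> bits=111110111
Not inserted: bee gnu koi rat — query each against bits=111110111:
query bee: checks bit1=1, bit2=1, bit3=1 (all 1) -> maybe => FALSE POSITIVE
query gnu: checks bit4=1, bit5=0, bit7=1 (has a 0) -> no => not a false positive
query koi: checks bit1=1, bit5=0, bit7=1 (has a 0) -> no => not a false positive
query rat: checks bit1=1, bit7=1, bit8=1 (all 1) -> maybe => FALSE POSITIVE
False positives (alphabetical): bee rat

Answer: bee rat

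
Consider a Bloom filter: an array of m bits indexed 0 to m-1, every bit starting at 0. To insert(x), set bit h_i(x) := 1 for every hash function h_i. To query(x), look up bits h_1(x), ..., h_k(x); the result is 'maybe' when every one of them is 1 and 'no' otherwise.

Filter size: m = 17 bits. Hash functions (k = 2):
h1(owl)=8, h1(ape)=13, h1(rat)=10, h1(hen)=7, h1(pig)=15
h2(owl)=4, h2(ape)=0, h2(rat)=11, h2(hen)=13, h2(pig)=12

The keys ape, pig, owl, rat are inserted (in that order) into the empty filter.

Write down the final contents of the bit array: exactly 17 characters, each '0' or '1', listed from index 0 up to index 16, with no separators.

Start: bits=00000000000000000
After insert 'ape': sets bits 0 13 -> bits=10000000000001000
After insert 'pig': sets bits 12 15 -> bits=10000000000011010
After insert 'owl': sets bits 4 8 -> bits=10001000100011010
After insert 'rat': sets bits 10 11 -> bits=10001000101111010

Answer: 10001000101111010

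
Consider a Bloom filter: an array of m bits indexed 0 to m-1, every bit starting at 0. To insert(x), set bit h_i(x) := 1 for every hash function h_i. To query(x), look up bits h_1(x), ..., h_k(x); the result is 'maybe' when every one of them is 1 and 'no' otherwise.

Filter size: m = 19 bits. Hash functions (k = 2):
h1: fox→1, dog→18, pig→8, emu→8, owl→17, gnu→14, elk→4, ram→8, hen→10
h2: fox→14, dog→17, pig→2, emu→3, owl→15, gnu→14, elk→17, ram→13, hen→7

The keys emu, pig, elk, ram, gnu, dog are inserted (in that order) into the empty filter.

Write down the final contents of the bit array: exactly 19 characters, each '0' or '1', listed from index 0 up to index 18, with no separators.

Start: bits=0000000000000000000
After insert 'emu': sets bits 3 8 -> bits=0001000010000000000
After insert 'pig': sets bits 2 8 -> bits=0011000010000000000
After insert 'elk': sets bits 4 17 -> bits=0011100010000000010
After insert 'ram': sets bits 8 13 -> bits=0011100010000100010
After insert 'gnu': sets bits 14 -> bits=0011100010000110010
After insert 'dog': sets bits 17 18 -> bits=0011100010000110011

Answer: 0011100010000110011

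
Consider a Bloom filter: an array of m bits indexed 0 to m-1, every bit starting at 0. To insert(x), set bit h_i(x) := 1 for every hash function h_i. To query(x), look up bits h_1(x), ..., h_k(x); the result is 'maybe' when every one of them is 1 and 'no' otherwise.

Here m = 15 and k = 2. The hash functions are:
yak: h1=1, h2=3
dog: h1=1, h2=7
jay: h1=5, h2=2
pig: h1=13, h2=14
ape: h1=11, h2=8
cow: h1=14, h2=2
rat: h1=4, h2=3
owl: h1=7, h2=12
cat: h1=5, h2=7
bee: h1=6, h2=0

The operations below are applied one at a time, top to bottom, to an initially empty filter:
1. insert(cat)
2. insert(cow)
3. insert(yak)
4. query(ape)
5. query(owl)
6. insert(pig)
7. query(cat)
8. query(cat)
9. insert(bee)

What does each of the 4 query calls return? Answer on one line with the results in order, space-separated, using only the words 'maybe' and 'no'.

Answer: no no maybe maybe

Derivation:
Start: bits=000000000000000
Op 1: insert cat -> sets bits 5 7 -> bits=000001010000000
Op 2: insert cow -> sets bits 2 14 -> bits=001001010000001
Op 3: insert yak -> sets bits 1 3 -> bits=011101010000001
Op 4: query ape -> checks bit8=0, bit11=0 (has a 0) -> no
Op 5: query owl -> checks bit7=1, bit12=0 (has a 0) -> no
Op 6: insert pig -> sets bits 13 14 -> bits=011101010000011
Op 7: query cat -> checks bit5=1, bit7=1 (all 1) -> maybe
Op 8: query cat -> checks bit5=1, bit7=1 (all 1) -> maybe
Op 9: insert bee -> sets bits 0 6 -> bits=111101110000011
Query results in order: no no maybe maybe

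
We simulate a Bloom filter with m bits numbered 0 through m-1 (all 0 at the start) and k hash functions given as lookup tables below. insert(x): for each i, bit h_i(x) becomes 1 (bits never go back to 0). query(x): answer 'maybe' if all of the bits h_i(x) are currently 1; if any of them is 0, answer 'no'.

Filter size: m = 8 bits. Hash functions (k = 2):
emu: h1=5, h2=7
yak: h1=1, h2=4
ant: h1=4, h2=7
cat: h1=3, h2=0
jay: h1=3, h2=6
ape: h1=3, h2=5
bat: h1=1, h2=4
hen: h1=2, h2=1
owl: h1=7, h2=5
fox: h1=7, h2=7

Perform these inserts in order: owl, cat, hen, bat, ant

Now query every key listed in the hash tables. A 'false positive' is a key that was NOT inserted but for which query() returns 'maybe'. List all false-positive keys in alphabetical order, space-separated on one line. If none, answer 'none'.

Answer: ape emu fox yak

Derivation:
Start: bits=00000000
After insert 'owl': sets bits 5 7 -> bits=00000101
After insert 'cat': sets bits 0 3 -> bits=10010101
After insert 'hen': sets bits 1 2 -> bits=11110101
After insert 'bat': sets bits 1 4 -> bits=11111101
After insert 'ant': sets bits 4 7 -> bits=11111101
Not inserted: ape emu fox jay yak — query each against bits=11111101:
query ape: checks bit3=1, bit5=1 (all 1) -> maybe => FALSE POSITIVE
query emu: checks bit5=1, bit7=1 (all 1) -> maybe => FALSE POSITIVE
query fox: checks bit7=1 (all 1) -> maybe => FALSE POSITIVE
query jay: checks bit3=1, bit6=0 (has a 0) -> no => not a false positive
query yak: checks bit1=1, bit4=1 (all 1) -> maybe => FALSE POSITIVE
False positives (alphabetical): ape emu fox yak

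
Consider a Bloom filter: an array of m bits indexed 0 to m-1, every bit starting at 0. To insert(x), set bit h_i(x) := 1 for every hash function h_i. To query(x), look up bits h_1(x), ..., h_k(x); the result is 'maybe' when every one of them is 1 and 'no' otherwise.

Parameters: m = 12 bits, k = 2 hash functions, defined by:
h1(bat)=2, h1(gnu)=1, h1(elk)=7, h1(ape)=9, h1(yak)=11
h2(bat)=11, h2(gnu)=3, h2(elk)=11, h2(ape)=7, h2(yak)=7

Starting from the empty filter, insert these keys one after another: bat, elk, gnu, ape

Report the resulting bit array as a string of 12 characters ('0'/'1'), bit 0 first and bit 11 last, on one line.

Answer: 011100010101

Derivation:
Start: bits=000000000000
After insert 'bat': sets bits 2 11 -> bits=001000000001
After insert 'elk': sets bits 7 11 -> bits=001000010001
After insert 'gnu': sets bits 1 3 -> bits=011100010001
After insert 'ape': sets bits 7 9 -> bits=011100010101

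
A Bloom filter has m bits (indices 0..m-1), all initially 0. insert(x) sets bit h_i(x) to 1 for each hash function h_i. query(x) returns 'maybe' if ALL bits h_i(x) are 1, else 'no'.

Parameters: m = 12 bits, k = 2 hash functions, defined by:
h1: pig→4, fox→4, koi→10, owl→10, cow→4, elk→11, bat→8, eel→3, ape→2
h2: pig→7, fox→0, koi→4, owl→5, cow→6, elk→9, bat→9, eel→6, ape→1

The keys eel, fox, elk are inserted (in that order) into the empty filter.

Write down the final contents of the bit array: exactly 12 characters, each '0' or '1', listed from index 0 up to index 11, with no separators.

Start: bits=000000000000
After insert 'eel': sets bits 3 6 -> bits=000100100000
After insert 'fox': sets bits 0 4 -> bits=100110100000
After insert 'elk': sets bits 9 11 -> bits=100110100101

Answer: 100110100101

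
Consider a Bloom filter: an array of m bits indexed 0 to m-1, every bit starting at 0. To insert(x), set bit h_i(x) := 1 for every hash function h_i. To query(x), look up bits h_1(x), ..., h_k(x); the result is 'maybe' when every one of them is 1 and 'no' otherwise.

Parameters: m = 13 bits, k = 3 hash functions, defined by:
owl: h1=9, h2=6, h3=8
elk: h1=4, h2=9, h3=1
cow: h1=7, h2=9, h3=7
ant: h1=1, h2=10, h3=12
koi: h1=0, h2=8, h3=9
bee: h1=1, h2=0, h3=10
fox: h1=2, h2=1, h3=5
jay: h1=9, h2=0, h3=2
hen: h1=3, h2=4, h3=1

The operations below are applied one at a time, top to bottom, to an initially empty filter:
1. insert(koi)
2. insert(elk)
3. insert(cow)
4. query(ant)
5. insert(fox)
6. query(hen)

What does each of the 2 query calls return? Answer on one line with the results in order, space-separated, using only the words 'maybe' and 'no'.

Start: bits=0000000000000
Op 1: insert koi -> sets bits 0 8 9 -> bits=1000000011000
Op 2: insert elk -> sets bits 1 4 9 -> bits=1100100011000
Op 3: insert cow -> sets bits 7 9 -> bits=1100100111000
Op 4: query ant -> checks bit1=1, bit10=0, bit12=0 (has a 0) -> no
Op 5: insert fox -> sets bits 1 2 5 -> bits=1110110111000
Op 6: query hen -> checks bit1=1, bit3=0, bit4=1 (has a 0) -> no
Query results in order: no no

Answer: no no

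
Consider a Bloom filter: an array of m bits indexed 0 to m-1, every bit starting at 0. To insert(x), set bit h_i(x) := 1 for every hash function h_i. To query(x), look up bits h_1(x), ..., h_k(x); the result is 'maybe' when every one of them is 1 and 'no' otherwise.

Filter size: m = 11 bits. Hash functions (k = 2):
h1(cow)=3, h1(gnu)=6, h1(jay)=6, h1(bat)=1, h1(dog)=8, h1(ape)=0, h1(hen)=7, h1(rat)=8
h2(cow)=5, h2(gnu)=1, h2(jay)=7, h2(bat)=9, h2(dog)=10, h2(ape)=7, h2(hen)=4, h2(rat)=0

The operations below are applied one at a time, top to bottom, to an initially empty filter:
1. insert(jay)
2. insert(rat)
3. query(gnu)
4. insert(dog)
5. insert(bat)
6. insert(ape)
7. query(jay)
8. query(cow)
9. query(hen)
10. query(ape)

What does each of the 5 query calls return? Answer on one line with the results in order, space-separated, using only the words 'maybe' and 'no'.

Start: bits=00000000000
Op 1: insert jay -> sets bits 6 7 -> bits=00000011000
Op 2: insert rat -> sets bits 0 8 -> bits=10000011100
Op 3: query gnu -> checks bit1=0, bit6=1 (has a 0) -> no
Op 4: insert dog -> sets bits 8 10 -> bits=10000011101
Op 5: insert bat -> sets bits 1 9 -> bits=11000011111
Op 6: insert ape -> sets bits 0 7 -> bits=11000011111
Op 7: query jay -> checks bit6=1, bit7=1 (all 1) -> maybe
Op 8: query cow -> checks bit3=0, bit5=0 (has a 0) -> no
Op 9: query hen -> checks bit4=0, bit7=1 (has a 0) -> no
Op 10: query ape -> checks bit0=1, bit7=1 (all 1) -> maybe
Query results in order: no maybe no no maybe

Answer: no maybe no no maybe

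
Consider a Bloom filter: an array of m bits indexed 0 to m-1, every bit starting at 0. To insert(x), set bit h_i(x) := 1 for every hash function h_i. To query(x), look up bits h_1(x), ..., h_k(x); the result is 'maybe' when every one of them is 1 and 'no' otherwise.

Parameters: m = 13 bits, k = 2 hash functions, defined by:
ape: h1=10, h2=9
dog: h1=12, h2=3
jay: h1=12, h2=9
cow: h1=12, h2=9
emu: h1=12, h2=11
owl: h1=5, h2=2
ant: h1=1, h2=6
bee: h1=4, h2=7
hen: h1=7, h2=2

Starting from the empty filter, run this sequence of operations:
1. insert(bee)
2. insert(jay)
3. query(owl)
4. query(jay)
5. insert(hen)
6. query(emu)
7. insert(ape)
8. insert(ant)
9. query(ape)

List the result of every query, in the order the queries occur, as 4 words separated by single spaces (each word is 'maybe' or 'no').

Answer: no maybe no maybe

Derivation:
Start: bits=0000000000000
Op 1: insert bee -> sets bits 4 7 -> bits=0000100100000
Op 2: insert jay -> sets bits 9 12 -> bits=0000100101001
Op 3: query owl -> checks bit2=0, bit5=0 (has a 0) -> no
Op 4: query jay -> checks bit9=1, bit12=1 (all 1) -> maybe
Op 5: insert hen -> sets bits 2 7 -> bits=0010100101001
Op 6: query emu -> checks bit11=0, bit12=1 (has a 0) -> no
Op 7: insert ape -> sets bits 9 10 -> bits=0010100101101
Op 8: insert ant -> sets bits 1 6 -> bits=0110101101101
Op 9: query ape -> checks bit9=1, bit10=1 (all 1) -> maybe
Query results in order: no maybe no maybe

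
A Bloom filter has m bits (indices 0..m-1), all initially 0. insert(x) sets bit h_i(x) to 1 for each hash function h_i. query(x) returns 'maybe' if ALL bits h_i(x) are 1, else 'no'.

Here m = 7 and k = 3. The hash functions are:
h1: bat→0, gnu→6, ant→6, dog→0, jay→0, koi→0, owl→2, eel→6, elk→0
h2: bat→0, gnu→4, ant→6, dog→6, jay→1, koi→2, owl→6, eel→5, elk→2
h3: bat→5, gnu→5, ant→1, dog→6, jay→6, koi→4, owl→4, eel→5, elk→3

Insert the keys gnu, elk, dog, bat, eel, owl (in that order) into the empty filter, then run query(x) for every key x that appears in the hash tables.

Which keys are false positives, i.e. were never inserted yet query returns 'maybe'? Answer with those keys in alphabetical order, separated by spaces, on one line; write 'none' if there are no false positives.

Start: bits=0000000
After insert 'gnu': sets bits 4 5 6 -> bits=0000111
After insert 'elk': sets bits 0 2 3 -> bits=1011111
After insert 'dog': sets bits 0 6 -> bits=1011111
After insert 'bat': sets bits 0 5 -> bits=1011111
After insert 'eel': sets bits 5 6 -> bits=1011111
After insert 'owl': sets bits 2 4 6 -> bits=1011111
Not inserted: ant jay koi — query each against bits=1011111:
query ant: checks bit1=0, bit6=1 (has a 0) -> no => not a false positive
query jay: checks bit0=1, bit1=0, bit6=1 (has a 0) -> no => not a false positive
query koi: checks bit0=1, bit2=1, bit4=1 (all 1) -> maybe => FALSE POSITIVE
False positives (alphabetical): koi

Answer: koi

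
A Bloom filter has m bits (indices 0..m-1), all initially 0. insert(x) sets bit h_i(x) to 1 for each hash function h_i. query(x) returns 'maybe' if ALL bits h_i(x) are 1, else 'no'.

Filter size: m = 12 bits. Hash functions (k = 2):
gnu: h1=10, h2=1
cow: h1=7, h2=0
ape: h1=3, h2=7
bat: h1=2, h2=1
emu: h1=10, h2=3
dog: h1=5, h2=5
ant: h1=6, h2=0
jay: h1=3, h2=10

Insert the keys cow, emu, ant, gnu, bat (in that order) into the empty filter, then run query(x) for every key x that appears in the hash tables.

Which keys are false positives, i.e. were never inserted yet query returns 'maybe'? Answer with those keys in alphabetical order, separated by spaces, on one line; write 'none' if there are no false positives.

Start: bits=000000000000
After insert 'cow': sets bits 0 7 -> bits=100000010000
After insert 'emu': sets bits 3 10 -> bits=100100010010
After insert 'ant': sets bits 0 6 -> bits=100100110010
After insert 'gnu': sets bits 1 10 -> bits=110100110010
After insert 'bat': sets bits 1 2 -> bits=111100110010
Not inserted: ape dog jay — query each against bits=111100110010:
query ape: checks bit3=1, bit7=1 (all 1) -> maybe => FALSE POSITIVE
query dog: checks bit5=0 (has a 0) -> no => not a false positive
query jay: checks bit3=1, bit10=1 (all 1) -> maybe => FALSE POSITIVE
False positives (alphabetical): ape jay

Answer: ape jay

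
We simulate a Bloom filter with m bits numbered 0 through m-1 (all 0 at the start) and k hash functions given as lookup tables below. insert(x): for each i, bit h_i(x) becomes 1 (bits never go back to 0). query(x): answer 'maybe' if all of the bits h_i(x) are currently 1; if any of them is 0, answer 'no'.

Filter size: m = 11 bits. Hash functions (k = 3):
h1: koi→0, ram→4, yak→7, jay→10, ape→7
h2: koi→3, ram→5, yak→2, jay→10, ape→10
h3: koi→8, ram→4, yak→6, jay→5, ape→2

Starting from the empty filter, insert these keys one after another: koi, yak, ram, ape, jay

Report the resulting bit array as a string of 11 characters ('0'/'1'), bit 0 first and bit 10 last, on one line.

Answer: 10111111101

Derivation:
Start: bits=00000000000
After insert 'koi': sets bits 0 3 8 -> bits=10010000100
After insert 'yak': sets bits 2 6 7 -> bits=10110011100
After insert 'ram': sets bits 4 5 -> bits=10111111100
After insert 'ape': sets bits 2 7 10 -> bits=10111111101
After insert 'jay': sets bits 5 10 -> bits=10111111101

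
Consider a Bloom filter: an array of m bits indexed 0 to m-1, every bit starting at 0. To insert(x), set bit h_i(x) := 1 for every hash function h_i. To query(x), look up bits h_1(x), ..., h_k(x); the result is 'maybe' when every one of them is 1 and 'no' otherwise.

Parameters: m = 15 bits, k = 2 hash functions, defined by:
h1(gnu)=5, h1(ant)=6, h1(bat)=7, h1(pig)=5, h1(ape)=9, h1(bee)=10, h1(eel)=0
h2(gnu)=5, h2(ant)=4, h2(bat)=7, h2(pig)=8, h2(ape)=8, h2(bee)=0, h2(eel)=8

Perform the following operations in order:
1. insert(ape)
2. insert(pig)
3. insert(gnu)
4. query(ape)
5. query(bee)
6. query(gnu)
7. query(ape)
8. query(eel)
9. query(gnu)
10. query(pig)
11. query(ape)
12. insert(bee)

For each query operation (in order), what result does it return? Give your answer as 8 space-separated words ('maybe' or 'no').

Start: bits=000000000000000
Op 1: insert ape -> sets bits 8 9 -> bits=000000001100000
Op 2: insert pig -> sets bits 5 8 -> bits=000001001100000
Op 3: insert gnu -> sets bits 5 -> bits=000001001100000
Op 4: query ape -> checks bit8=1, bit9=1 (all 1) -> maybe
Op 5: query bee -> checks bit0=0, bit10=0 (has a 0) -> no
Op 6: query gnu -> checks bit5=1 (all 1) -> maybe
Op 7: query ape -> checks bit8=1, bit9=1 (all 1) -> maybe
Op 8: query eel -> checks bit0=0, bit8=1 (has a 0) -> no
Op 9: query gnu -> checks bit5=1 (all 1) -> maybe
Op 10: query pig -> checks bit5=1, bit8=1 (all 1) -> maybe
Op 11: query ape -> checks bit8=1, bit9=1 (all 1) -> maybe
Op 12: insert bee -> sets bits 0 10 -> bits=100001001110000
Query results in order: maybe no maybe maybe no maybe maybe maybe

Answer: maybe no maybe maybe no maybe maybe maybe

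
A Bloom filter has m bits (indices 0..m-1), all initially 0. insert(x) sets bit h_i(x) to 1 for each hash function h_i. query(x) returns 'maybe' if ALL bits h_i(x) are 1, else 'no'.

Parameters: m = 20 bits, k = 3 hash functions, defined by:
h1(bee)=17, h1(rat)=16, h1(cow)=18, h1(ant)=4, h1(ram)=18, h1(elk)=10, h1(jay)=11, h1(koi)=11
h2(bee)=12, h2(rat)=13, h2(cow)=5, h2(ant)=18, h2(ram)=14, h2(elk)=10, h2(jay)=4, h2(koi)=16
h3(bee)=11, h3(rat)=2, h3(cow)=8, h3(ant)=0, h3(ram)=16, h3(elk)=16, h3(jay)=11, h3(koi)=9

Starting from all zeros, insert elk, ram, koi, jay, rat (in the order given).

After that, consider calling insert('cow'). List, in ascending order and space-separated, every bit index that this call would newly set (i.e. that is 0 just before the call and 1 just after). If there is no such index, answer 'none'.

Start: bits=00000000000000000000
After insert 'elk': sets bits 10 16 -> bits=00000000001000001000
After insert 'ram': sets bits 14 16 18 -> bits=00000000001000101010
After insert 'koi': sets bits 9 11 16 -> bits=00000000011100101010
After insert 'jay': sets bits 4 11 -> bits=00001000011100101010
After insert 'rat': sets bits 2 13 16 -> bits=00101000011101101010
insert 'cow' would touch bits 5 8 18; currently bit5=0, bit8=0, bit18=1
Bits that are 0 among those (would change 0->1): 5 8

Answer: 5 8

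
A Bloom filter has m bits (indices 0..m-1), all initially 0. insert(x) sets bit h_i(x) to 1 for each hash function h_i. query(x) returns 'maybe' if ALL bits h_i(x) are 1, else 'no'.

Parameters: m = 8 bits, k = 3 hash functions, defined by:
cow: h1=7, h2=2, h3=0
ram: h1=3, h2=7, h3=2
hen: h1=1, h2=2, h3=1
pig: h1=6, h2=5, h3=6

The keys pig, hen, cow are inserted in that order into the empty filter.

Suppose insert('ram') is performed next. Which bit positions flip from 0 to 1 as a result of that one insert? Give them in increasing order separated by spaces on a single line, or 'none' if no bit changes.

Answer: 3

Derivation:
Start: bits=00000000
After insert 'pig': sets bits 5 6 -> bits=00000110
After insert 'hen': sets bits 1 2 -> bits=01100110
After insert 'cow': sets bits 0 2 7 -> bits=11100111
insert 'ram' would touch bits 2 3 7; currently bit2=1, bit3=0, bit7=1
Bits that are 0 among those (would change 0->1): 3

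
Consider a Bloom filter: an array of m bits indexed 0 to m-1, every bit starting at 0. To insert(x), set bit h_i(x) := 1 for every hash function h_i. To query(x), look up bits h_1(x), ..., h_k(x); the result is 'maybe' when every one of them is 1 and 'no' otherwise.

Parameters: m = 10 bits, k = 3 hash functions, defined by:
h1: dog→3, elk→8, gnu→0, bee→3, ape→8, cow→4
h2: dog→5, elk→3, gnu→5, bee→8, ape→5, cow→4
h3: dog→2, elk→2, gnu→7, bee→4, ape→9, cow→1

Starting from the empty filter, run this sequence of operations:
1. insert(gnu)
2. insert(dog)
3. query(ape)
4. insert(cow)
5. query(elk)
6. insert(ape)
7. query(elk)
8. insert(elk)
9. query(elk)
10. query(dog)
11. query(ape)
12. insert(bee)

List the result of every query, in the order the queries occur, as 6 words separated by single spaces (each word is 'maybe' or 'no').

Start: bits=0000000000
Op 1: insert gnu -> sets bits 0 5 7 -> bits=1000010100
Op 2: insert dog -> sets bits 2 3 5 -> bits=1011010100
Op 3: query ape -> checks bit5=1, bit8=0, bit9=0 (has a 0) -> no
Op 4: insert cow -> sets bits 1 4 -> bits=1111110100
Op 5: query elk -> checks bit2=1, bit3=1, bit8=0 (has a 0) -> no
Op 6: insert ape -> sets bits 5 8 9 -> bits=1111110111
Op 7: query elk -> checks bit2=1, bit3=1, bit8=1 (all 1) -> maybe
Op 8: insert elk -> sets bits 2 3 8 -> bits=1111110111
Op 9: query elk -> checks bit2=1, bit3=1, bit8=1 (all 1) -> maybe
Op 10: query dog -> checks bit2=1, bit3=1, bit5=1 (all 1) -> maybe
Op 11: query ape -> checks bit5=1, bit8=1, bit9=1 (all 1) -> maybe
Op 12: insert bee -> sets bits 3 4 8 -> bits=1111110111
Query results in order: no no maybe maybe maybe maybe

Answer: no no maybe maybe maybe maybe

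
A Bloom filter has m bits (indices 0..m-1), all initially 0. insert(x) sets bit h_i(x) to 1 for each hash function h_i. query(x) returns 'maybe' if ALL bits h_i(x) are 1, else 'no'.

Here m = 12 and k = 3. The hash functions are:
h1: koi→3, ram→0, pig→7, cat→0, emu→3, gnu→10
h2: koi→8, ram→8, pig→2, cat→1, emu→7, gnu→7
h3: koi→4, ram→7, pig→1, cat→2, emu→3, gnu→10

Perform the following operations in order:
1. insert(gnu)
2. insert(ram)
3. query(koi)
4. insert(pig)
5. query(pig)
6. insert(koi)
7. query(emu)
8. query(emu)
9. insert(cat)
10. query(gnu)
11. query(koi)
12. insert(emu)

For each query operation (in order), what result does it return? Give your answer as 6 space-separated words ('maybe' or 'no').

Answer: no maybe maybe maybe maybe maybe

Derivation:
Start: bits=000000000000
Op 1: insert gnu -> sets bits 7 10 -> bits=000000010010
Op 2: insert ram -> sets bits 0 7 8 -> bits=100000011010
Op 3: query koi -> checks bit3=0, bit4=0, bit8=1 (has a 0) -> no
Op 4: insert pig -> sets bits 1 2 7 -> bits=111000011010
Op 5: query pig -> checks bit1=1, bit2=1, bit7=1 (all 1) -> maybe
Op 6: insert koi -> sets bits 3 4 8 -> bits=111110011010
Op 7: query emu -> checks bit3=1, bit7=1 (all 1) -> maybe
Op 8: query emu -> checks bit3=1, bit7=1 (all 1) -> maybe
Op 9: insert cat -> sets bits 0 1 2 -> bits=111110011010
Op 10: query gnu -> checks bit7=1, bit10=1 (all 1) -> maybe
Op 11: query koi -> checks bit3=1, bit4=1, bit8=1 (all 1) -> maybe
Op 12: insert emu -> sets bits 3 7 -> bits=111110011010
Query results in order: no maybe maybe maybe maybe maybe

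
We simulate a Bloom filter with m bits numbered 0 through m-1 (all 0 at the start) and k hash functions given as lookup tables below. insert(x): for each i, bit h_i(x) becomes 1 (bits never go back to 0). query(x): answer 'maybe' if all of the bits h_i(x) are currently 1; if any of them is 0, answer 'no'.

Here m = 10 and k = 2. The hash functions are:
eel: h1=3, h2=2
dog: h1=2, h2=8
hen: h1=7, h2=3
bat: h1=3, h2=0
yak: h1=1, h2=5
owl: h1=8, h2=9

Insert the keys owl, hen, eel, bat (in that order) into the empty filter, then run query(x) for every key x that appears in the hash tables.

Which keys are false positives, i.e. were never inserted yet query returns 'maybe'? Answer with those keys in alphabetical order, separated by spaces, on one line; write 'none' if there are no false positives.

Start: bits=0000000000
After insert 'owl': sets bits 8 9 -> bits=0000000011
After insert 'hen': sets bits 3 7 -> bits=0001000111
After insert 'eel': sets bits 2 3 -> bits=0011000111
After insert 'bat': sets bits 0 3 -> bits=1011000111
Not inserted: dog yak — query each against bits=1011000111:
query dog: checks bit2=1, bit8=1 (all 1) -> maybe => FALSE POSITIVE
query yak: checks bit1=0, bit5=0 (has a 0) -> no => not a false positive
False positives (alphabetical): dog

Answer: dog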